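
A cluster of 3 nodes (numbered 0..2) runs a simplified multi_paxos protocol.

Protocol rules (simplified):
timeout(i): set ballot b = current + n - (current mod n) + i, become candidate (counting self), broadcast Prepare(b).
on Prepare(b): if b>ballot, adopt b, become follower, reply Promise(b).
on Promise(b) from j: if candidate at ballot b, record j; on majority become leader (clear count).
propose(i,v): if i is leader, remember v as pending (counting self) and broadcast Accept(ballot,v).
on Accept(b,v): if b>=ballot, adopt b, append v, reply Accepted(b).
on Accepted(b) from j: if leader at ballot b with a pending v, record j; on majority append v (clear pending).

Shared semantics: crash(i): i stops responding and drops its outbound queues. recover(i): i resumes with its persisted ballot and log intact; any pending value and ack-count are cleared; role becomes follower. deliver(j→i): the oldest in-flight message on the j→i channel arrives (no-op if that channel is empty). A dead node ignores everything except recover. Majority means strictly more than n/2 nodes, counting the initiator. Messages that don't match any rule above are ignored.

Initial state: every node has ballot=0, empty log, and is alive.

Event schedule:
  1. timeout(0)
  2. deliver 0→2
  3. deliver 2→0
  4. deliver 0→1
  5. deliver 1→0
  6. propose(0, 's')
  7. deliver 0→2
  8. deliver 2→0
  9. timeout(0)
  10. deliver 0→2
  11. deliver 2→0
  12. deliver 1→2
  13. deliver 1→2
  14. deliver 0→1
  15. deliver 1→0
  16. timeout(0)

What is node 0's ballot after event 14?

6

step 1 timeout(0): 0={cand,b=3,log=-}
step 2 deliver 0→2: 2={foll,b=3,log=-}
step 3 deliver 2→0: 0={lead,b=3,log=-}
step 4 deliver 0→1: 1={foll,b=3,log=-}
step 5 deliver 1→0: —
step 6 propose(0,'s'): —
step 7 deliver 0→2: 2={foll,b=3,log=s}
step 8 deliver 2→0: 0={lead,b=3,log=s}
step 9 timeout(0): 0={cand,b=6,log=s}
step 10 deliver 0→2: 2={foll,b=6,log=s}
step 11 deliver 2→0: 0={lead,b=6,log=s}
step 12 deliver 1→2: —
step 13 deliver 1→2: —
step 14 deliver 0→1: 1={foll,b=3,log=s}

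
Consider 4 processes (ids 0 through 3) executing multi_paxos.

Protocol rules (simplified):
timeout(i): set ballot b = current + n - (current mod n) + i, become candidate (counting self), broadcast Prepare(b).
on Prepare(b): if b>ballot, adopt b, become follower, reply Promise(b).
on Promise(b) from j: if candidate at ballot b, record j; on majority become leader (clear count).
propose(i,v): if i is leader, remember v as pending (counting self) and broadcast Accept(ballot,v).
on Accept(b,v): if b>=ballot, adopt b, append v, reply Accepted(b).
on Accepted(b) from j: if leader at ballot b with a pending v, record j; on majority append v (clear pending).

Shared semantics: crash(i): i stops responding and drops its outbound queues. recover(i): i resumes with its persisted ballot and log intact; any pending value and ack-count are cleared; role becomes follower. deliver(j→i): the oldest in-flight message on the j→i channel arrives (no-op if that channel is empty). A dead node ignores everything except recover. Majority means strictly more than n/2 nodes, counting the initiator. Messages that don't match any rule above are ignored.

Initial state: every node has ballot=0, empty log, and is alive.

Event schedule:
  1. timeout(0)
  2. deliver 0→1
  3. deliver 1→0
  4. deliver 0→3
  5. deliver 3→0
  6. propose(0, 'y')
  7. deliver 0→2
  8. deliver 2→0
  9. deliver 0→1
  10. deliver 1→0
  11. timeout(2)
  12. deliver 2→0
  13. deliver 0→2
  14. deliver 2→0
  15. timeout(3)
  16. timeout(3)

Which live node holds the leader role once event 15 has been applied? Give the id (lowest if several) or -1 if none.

-1

1. timeout(0):  <0:cand b4 ->
2. deliver 0→1:  <1:foll b4 ->
3. deliver 1→0:  nop
4. deliver 0→3:  <3:foll b4 ->
5. deliver 3→0:  <0:lead b4 ->
6. propose(0,'y'):  nop
7. deliver 0→2:  <2:foll b4 ->
8. deliver 2→0:  nop
9. deliver 0→1:  <1:foll b4 y>
10. deliver 1→0:  nop
11. timeout(2):  <2:cand b10 ->
12. deliver 2→0:  <0:foll b10 ->
13. deliver 0→2:  nop
14. deliver 2→0:  nop
15. timeout(3):  <3:cand b11 ->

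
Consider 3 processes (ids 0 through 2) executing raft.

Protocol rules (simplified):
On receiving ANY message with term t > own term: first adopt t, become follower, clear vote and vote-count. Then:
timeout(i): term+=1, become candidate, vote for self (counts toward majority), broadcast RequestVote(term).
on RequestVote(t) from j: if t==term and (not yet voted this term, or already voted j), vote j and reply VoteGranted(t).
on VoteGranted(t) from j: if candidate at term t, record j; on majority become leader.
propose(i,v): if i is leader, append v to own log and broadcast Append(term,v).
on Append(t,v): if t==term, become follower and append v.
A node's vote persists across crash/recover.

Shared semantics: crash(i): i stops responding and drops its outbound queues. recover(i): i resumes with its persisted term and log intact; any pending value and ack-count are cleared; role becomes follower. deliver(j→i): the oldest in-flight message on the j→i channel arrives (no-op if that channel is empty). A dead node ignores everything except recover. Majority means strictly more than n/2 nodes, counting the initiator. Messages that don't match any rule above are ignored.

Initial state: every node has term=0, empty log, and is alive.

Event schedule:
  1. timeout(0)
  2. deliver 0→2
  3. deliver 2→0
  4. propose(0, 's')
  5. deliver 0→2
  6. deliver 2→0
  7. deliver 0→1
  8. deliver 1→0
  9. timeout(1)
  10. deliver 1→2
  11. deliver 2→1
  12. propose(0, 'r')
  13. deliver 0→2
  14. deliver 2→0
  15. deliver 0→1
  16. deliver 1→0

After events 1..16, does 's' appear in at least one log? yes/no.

yes

after 1 — timeout(0): n0:cand/t1/[-]
after 2 — deliver 0→2: n2:foll/t1/[-]
after 3 — deliver 2→0: n0:lead/t1/[-]
after 4 — propose(0,'s'): n0:lead/t1/[s]
after 5 — deliver 0→2: n2:foll/t1/[s]
after 6 — deliver 2→0: ·
after 7 — deliver 0→1: n1:foll/t1/[-]
after 8 — deliver 1→0: ·
after 9 — timeout(1): n1:cand/t2/[-]
after 10 — deliver 1→2: n2:foll/t2/[s]
after 11 — deliver 2→1: n1:lead/t2/[-]
after 12 — propose(0,'r'): n0:lead/t1/[s,r]
after 13 — deliver 0→2: ·
after 14 — deliver 2→0: ·
after 15 — deliver 0→1: ·
after 16 — deliver 1→0: n0:foll/t2/[s,r]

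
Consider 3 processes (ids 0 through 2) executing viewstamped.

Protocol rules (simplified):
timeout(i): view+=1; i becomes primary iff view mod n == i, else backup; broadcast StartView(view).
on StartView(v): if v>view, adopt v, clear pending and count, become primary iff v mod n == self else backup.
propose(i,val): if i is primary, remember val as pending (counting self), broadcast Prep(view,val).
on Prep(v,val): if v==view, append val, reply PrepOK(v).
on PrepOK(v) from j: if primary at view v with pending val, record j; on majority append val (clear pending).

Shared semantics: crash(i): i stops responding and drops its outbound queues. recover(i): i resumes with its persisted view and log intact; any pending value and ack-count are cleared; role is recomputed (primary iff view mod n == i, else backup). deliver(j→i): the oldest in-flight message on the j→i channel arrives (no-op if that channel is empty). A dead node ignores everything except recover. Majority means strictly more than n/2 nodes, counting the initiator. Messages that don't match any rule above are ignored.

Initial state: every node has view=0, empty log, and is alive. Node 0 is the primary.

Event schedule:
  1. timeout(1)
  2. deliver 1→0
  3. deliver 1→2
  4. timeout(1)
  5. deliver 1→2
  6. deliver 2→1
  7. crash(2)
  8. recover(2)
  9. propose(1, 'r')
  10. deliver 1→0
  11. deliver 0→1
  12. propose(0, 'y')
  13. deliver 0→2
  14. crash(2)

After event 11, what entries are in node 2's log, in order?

e1 timeout(1): 1[prim,v=1,-]
e2 deliver 1→0: 0[back,v=1,-]
e3 deliver 1→2: 2[back,v=1,-]
e4 timeout(1): 1[back,v=2,-]
e5 deliver 1→2: 2[prim,v=2,-]
e6 deliver 2→1: ·
e7 crash(2): 2[✗prim,v=2,-]
e8 recover(2): 2[prim,v=2,-]
e9 propose(1,'r'): ·
e10 deliver 1→0: 0[back,v=2,-]
e11 deliver 0→1: ·

empty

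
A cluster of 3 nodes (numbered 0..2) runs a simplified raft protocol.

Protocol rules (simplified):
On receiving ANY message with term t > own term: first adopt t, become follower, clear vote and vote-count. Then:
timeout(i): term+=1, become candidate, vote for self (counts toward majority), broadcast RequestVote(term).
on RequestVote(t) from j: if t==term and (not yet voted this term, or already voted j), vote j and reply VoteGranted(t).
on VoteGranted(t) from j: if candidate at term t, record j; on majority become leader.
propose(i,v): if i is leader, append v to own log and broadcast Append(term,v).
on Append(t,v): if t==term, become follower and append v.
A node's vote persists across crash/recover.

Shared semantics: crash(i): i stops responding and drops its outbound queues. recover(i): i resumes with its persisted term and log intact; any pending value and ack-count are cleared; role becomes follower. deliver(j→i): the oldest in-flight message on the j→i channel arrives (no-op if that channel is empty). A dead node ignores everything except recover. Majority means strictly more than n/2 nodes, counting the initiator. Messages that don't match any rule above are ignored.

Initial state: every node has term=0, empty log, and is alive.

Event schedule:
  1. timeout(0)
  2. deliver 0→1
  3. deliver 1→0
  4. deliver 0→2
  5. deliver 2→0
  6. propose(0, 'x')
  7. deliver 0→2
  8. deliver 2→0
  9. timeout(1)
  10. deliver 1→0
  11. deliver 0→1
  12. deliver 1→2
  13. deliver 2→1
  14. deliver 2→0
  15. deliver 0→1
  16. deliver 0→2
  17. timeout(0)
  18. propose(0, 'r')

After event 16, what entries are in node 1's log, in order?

empty

1. timeout(0):  <0:cand t1 ->
2. deliver 0→1:  <1:foll t1 ->
3. deliver 1→0:  <0:lead t1 ->
4. deliver 0→2:  <2:foll t1 ->
5. deliver 2→0:  nop
6. propose(0,'x'):  <0:lead t1 x>
7. deliver 0→2:  <2:foll t1 x>
8. deliver 2→0:  nop
9. timeout(1):  <1:cand t2 ->
10. deliver 1→0:  <0:foll t2 x>
11. deliver 0→1:  nop
12. deliver 1→2:  <2:foll t2 x>
13. deliver 2→1:  <1:lead t2 ->
14. deliver 2→0:  nop
15. deliver 0→1:  nop
16. deliver 0→2:  nop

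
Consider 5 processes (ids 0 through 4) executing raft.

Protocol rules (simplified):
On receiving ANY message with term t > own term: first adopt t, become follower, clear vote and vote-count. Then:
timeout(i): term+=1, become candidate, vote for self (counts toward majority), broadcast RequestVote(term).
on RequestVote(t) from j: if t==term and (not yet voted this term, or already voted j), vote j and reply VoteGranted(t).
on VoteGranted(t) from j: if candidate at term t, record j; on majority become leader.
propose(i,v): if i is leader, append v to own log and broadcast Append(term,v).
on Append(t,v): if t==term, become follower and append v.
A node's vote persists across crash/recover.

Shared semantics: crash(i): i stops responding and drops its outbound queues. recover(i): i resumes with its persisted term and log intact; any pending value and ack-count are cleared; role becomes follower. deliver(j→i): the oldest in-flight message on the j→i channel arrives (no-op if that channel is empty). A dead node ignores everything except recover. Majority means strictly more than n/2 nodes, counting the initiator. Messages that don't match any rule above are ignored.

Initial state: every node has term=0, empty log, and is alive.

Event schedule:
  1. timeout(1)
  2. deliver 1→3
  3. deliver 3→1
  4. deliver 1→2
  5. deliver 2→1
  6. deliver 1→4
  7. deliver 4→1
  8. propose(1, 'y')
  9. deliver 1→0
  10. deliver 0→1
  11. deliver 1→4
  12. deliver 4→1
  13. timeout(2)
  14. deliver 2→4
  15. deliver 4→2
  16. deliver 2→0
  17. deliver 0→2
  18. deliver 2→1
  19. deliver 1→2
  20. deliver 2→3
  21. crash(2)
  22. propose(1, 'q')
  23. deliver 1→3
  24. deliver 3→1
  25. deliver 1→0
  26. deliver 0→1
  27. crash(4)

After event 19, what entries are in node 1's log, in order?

[1] timeout(1) → N1(cand t1 [-])
[2] deliver 1→3 → N3(foll t1 [-])
[3] deliver 3→1 → ∅
[4] deliver 1→2 → N2(foll t1 [-])
[5] deliver 2→1 → N1(lead t1 [-])
[6] deliver 1→4 → N4(foll t1 [-])
[7] deliver 4→1 → ∅
[8] propose(1,'y') → N1(lead t1 [y])
[9] deliver 1→0 → N0(foll t1 [-])
[10] deliver 0→1 → ∅
[11] deliver 1→4 → N4(foll t1 [y])
[12] deliver 4→1 → ∅
[13] timeout(2) → N2(cand t2 [-])
[14] deliver 2→4 → N4(foll t2 [y])
[15] deliver 4→2 → ∅
[16] deliver 2→0 → N0(foll t2 [-])
[17] deliver 0→2 → N2(lead t2 [-])
[18] deliver 2→1 → N1(foll t2 [y])
[19] deliver 1→2 → ∅

y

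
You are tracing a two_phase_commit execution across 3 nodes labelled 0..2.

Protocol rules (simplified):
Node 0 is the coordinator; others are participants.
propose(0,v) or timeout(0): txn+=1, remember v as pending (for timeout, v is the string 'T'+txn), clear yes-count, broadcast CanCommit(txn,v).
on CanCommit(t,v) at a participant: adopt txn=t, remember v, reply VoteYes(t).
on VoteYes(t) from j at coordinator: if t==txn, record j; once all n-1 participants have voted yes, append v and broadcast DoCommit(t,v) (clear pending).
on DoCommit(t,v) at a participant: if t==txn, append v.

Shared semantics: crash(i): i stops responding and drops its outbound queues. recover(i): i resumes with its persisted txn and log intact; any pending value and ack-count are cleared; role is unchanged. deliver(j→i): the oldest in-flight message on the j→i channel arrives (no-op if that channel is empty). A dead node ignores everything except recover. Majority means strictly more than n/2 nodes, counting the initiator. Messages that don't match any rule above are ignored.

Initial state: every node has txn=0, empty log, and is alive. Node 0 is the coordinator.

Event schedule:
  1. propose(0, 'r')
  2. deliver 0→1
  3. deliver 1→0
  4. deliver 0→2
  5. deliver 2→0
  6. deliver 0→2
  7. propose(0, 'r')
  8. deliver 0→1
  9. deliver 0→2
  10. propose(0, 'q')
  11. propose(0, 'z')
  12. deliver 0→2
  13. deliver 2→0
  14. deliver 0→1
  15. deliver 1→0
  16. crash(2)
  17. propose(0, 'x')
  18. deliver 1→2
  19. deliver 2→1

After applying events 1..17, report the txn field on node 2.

after 1 — propose(0,'r'): n0:coor/t1/[-]
after 2 — deliver 0→1: n1:part/t1/[-]
after 3 — deliver 1→0: ·
after 4 — deliver 0→2: n2:part/t1/[-]
after 5 — deliver 2→0: n0:coor/t1/[r]
after 6 — deliver 0→2: n2:part/t1/[r]
after 7 — propose(0,'r'): n0:coor/t2/[r]
after 8 — deliver 0→1: n1:part/t1/[r]
after 9 — deliver 0→2: n2:part/t2/[r]
after 10 — propose(0,'q'): n0:coor/t3/[r]
after 11 — propose(0,'z'): n0:coor/t4/[r]
after 12 — deliver 0→2: n2:part/t3/[r]
after 13 — deliver 2→0: ·
after 14 — deliver 0→1: n1:part/t2/[r]
after 15 — deliver 1→0: ·
after 16 — crash(2): n2:✗part/t3/[r]
after 17 — propose(0,'x'): n0:coor/t5/[r]

3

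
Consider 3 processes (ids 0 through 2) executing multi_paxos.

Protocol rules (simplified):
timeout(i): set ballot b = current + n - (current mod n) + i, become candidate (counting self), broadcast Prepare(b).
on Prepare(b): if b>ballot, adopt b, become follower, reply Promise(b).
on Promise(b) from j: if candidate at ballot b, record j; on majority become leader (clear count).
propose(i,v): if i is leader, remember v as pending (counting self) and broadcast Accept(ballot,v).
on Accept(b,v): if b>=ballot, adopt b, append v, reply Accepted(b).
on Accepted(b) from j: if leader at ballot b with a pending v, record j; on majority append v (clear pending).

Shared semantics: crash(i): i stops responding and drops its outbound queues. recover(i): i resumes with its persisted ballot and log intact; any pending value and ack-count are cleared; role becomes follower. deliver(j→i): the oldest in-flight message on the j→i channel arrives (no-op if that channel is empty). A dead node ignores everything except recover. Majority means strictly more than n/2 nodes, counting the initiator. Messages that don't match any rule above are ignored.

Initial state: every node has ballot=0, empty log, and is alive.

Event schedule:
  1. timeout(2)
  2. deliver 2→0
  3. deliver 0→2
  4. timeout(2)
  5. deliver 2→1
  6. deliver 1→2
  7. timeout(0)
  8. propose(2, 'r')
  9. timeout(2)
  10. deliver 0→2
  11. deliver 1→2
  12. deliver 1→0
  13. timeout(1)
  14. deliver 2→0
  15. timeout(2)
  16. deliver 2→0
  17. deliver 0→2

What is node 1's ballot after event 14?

7

1. timeout(2):  <2:cand b5 ->
2. deliver 2→0:  <0:foll b5 ->
3. deliver 0→2:  <2:lead b5 ->
4. timeout(2):  <2:cand b8 ->
5. deliver 2→1:  <1:foll b5 ->
6. deliver 1→2:  nop
7. timeout(0):  <0:cand b6 ->
8. propose(2,'r'):  nop
9. timeout(2):  <2:cand b11 ->
10. deliver 0→2:  nop
11. deliver 1→2:  nop
12. deliver 1→0:  nop
13. timeout(1):  <1:cand b7 ->
14. deliver 2→0:  <0:foll b8 ->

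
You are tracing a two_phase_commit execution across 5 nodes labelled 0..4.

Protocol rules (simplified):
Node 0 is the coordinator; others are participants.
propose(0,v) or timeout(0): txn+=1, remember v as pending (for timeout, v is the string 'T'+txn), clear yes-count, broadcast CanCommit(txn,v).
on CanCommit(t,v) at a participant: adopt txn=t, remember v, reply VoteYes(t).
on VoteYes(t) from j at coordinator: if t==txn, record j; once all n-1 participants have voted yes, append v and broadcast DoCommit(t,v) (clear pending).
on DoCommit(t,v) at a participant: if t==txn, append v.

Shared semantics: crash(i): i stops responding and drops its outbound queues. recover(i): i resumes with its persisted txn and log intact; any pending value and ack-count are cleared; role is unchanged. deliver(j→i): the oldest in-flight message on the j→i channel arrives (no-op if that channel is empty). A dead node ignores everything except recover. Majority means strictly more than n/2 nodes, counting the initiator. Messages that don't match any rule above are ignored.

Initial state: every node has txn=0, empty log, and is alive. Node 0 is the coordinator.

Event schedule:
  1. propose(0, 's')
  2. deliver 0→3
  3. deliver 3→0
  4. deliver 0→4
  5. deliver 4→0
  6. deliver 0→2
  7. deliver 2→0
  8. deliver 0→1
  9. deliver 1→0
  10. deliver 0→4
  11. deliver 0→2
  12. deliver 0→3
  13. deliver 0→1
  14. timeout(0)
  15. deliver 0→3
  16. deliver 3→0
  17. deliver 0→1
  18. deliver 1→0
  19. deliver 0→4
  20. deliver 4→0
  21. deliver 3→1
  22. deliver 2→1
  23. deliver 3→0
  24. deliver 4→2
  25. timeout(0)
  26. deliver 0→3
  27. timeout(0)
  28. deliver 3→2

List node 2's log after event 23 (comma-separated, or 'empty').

s

step 1 propose(0,'s'): 0={coor,t=1,log=-}
step 2 deliver 0→3: 3={part,t=1,log=-}
step 3 deliver 3→0: —
step 4 deliver 0→4: 4={part,t=1,log=-}
step 5 deliver 4→0: —
step 6 deliver 0→2: 2={part,t=1,log=-}
step 7 deliver 2→0: —
step 8 deliver 0→1: 1={part,t=1,log=-}
step 9 deliver 1→0: 0={coor,t=1,log=s}
step 10 deliver 0→4: 4={part,t=1,log=s}
step 11 deliver 0→2: 2={part,t=1,log=s}
step 12 deliver 0→3: 3={part,t=1,log=s}
step 13 deliver 0→1: 1={part,t=1,log=s}
step 14 timeout(0): 0={coor,t=2,log=s}
step 15 deliver 0→3: 3={part,t=2,log=s}
step 16 deliver 3→0: —
step 17 deliver 0→1: 1={part,t=2,log=s}
step 18 deliver 1→0: —
step 19 deliver 0→4: 4={part,t=2,log=s}
step 20 deliver 4→0: —
step 21 deliver 3→1: —
step 22 deliver 2→1: —
step 23 deliver 3→0: —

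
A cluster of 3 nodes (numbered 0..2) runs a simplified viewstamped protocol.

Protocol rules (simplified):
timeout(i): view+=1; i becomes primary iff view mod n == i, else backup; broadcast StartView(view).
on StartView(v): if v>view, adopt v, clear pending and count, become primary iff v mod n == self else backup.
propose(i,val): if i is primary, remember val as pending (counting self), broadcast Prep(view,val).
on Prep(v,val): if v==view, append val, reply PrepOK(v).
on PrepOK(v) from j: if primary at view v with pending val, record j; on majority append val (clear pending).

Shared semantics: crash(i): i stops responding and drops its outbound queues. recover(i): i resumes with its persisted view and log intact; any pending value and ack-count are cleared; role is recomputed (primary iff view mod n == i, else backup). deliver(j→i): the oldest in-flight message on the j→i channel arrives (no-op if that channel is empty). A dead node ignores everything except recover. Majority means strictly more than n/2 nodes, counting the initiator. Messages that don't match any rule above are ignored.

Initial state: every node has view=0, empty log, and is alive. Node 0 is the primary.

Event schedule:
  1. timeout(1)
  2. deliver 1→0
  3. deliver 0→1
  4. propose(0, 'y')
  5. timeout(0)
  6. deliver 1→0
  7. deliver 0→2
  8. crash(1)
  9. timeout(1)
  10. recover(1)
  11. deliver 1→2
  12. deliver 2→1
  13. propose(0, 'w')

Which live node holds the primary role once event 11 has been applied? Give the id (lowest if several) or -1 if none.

step 1 timeout(1): 1={prim,v=1,log=-}
step 2 deliver 1→0: 0={back,v=1,log=-}
step 3 deliver 0→1: —
step 4 propose(0,'y'): —
step 5 timeout(0): 0={back,v=2,log=-}
step 6 deliver 1→0: —
step 7 deliver 0→2: 2={prim,v=2,log=-}
step 8 crash(1): 1={✗prim,v=1,log=-}
step 9 timeout(1): —
step 10 recover(1): 1={prim,v=1,log=-}
step 11 deliver 1→2: —

1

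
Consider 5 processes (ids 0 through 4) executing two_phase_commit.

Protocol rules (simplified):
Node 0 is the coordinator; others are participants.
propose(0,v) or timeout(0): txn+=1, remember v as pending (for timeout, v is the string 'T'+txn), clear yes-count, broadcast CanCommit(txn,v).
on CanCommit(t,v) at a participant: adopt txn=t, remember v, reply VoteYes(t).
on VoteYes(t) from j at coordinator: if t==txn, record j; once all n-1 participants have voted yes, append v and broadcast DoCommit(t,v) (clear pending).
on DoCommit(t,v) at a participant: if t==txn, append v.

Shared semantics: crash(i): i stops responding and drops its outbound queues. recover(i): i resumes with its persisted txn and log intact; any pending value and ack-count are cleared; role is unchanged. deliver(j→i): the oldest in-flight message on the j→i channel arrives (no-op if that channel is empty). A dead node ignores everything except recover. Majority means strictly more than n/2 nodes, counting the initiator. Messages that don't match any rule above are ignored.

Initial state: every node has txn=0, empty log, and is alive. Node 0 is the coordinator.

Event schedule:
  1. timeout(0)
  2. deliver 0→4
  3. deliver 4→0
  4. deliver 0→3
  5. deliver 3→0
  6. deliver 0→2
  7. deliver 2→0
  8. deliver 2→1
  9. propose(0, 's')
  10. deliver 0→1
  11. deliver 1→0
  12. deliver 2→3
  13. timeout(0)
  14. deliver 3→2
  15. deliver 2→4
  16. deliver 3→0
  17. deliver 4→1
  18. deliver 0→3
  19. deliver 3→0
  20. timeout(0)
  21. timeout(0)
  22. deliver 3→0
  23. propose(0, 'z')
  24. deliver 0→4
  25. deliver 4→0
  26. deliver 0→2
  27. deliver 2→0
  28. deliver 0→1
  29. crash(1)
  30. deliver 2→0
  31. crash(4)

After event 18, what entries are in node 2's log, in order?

after 1 — timeout(0): n0:coor/t1/[-]
after 2 — deliver 0→4: n4:part/t1/[-]
after 3 — deliver 4→0: ·
after 4 — deliver 0→3: n3:part/t1/[-]
after 5 — deliver 3→0: ·
after 6 — deliver 0→2: n2:part/t1/[-]
after 7 — deliver 2→0: ·
after 8 — deliver 2→1: ·
after 9 — propose(0,'s'): n0:coor/t2/[-]
after 10 — deliver 0→1: n1:part/t1/[-]
after 11 — deliver 1→0: ·
after 12 — deliver 2→3: ·
after 13 — timeout(0): n0:coor/t3/[-]
after 14 — deliver 3→2: ·
after 15 — deliver 2→4: ·
after 16 — deliver 3→0: ·
after 17 — deliver 4→1: ·
after 18 — deliver 0→3: n3:part/t2/[-]

empty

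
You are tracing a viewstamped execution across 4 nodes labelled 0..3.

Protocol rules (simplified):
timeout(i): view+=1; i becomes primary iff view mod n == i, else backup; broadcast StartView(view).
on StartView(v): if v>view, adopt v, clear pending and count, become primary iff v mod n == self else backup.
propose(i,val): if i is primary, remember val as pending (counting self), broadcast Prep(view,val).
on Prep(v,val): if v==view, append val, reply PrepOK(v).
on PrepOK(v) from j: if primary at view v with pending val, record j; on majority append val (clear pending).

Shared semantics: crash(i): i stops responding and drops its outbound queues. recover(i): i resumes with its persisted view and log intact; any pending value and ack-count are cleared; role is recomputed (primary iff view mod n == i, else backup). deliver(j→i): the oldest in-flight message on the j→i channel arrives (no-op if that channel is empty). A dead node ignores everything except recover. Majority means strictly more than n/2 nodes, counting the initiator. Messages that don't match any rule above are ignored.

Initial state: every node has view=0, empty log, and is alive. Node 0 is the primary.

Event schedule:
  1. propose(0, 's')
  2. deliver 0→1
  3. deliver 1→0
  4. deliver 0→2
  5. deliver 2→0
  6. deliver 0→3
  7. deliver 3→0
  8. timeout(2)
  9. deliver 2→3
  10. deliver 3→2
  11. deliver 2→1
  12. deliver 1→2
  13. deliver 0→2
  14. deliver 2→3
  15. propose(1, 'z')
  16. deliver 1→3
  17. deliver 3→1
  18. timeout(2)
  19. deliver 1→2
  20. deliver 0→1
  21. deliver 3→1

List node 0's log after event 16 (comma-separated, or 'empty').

s

1. propose(0,'s'):  nop
2. deliver 0→1:  <1:back v0 s>
3. deliver 1→0:  nop
4. deliver 0→2:  <2:back v0 s>
5. deliver 2→0:  <0:prim v0 s>
6. deliver 0→3:  <3:back v0 s>
7. deliver 3→0:  nop
8. timeout(2):  <2:back v1 s>
9. deliver 2→3:  <3:back v1 s>
10. deliver 3→2:  nop
11. deliver 2→1:  <1:prim v1 s>
12. deliver 1→2:  nop
13. deliver 0→2:  nop
14. deliver 2→3:  nop
15. propose(1,'z'):  nop
16. deliver 1→3:  <3:back v1 s,z>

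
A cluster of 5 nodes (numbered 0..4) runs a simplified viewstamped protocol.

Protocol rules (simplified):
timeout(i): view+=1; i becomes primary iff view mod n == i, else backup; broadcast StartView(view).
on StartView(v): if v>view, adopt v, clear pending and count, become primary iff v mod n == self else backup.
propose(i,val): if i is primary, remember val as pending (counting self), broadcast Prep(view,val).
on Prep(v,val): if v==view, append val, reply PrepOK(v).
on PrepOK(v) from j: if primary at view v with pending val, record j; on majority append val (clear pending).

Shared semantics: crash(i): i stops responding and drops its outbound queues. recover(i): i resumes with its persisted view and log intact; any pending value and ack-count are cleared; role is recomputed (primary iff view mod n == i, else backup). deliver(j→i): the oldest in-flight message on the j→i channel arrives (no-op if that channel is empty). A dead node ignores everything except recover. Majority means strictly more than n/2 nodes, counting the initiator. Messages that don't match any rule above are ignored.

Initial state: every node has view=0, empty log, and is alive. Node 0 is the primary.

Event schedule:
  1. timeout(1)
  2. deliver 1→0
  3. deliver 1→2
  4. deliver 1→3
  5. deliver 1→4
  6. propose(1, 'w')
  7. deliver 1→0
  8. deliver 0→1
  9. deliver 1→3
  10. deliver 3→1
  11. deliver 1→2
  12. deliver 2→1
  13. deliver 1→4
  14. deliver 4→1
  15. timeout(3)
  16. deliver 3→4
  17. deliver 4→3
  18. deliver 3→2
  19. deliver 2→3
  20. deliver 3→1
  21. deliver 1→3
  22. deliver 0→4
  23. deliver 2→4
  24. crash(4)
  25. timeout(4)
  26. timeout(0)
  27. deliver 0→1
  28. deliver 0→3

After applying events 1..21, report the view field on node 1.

step 1 timeout(1): 1={prim,v=1,log=-}
step 2 deliver 1→0: 0={back,v=1,log=-}
step 3 deliver 1→2: 2={back,v=1,log=-}
step 4 deliver 1→3: 3={back,v=1,log=-}
step 5 deliver 1→4: 4={back,v=1,log=-}
step 6 propose(1,'w'): —
step 7 deliver 1→0: 0={back,v=1,log=w}
step 8 deliver 0→1: —
step 9 deliver 1→3: 3={back,v=1,log=w}
step 10 deliver 3→1: 1={prim,v=1,log=w}
step 11 deliver 1→2: 2={back,v=1,log=w}
step 12 deliver 2→1: —
step 13 deliver 1→4: 4={back,v=1,log=w}
step 14 deliver 4→1: —
step 15 timeout(3): 3={back,v=2,log=w}
step 16 deliver 3→4: 4={back,v=2,log=w}
step 17 deliver 4→3: —
step 18 deliver 3→2: 2={prim,v=2,log=w}
step 19 deliver 2→3: —
step 20 deliver 3→1: 1={back,v=2,log=w}
step 21 deliver 1→3: —

2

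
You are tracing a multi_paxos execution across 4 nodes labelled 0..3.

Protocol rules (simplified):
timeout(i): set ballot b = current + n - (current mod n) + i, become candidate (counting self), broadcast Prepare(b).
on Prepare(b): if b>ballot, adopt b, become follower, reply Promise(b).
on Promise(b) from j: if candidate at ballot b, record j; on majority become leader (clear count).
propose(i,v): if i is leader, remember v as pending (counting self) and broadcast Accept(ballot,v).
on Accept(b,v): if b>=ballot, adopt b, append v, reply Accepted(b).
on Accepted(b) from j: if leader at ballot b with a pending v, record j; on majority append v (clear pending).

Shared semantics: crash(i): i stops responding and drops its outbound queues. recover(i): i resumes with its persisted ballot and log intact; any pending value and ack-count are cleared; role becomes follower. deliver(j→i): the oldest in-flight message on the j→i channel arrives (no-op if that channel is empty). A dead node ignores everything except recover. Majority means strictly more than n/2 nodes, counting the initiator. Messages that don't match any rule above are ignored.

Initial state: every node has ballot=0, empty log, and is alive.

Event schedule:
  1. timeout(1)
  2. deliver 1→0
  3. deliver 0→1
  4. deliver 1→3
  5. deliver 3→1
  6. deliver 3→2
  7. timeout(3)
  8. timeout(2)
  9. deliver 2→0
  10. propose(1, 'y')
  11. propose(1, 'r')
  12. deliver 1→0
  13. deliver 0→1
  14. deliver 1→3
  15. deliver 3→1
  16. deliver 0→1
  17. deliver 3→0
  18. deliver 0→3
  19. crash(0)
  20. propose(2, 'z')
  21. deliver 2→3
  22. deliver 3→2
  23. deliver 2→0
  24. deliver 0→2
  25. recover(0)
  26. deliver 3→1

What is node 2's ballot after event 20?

e1 timeout(1): 1[cand,b=5,-]
e2 deliver 1→0: 0[foll,b=5,-]
e3 deliver 0→1: ·
e4 deliver 1→3: 3[foll,b=5,-]
e5 deliver 3→1: 1[lead,b=5,-]
e6 deliver 3→2: ·
e7 timeout(3): 3[cand,b=11,-]
e8 timeout(2): 2[cand,b=6,-]
e9 deliver 2→0: 0[foll,b=6,-]
e10 propose(1,'y'): ·
e11 propose(1,'r'): ·
e12 deliver 1→0: ·
e13 deliver 0→1: ·
e14 deliver 1→3: ·
e15 deliver 3→1: 1[foll,b=11,-]
e16 deliver 0→1: ·
e17 deliver 3→0: 0[foll,b=11,-]
e18 deliver 0→3: ·
e19 crash(0): 0[✗foll,b=11,-]
e20 propose(2,'z'): ·

6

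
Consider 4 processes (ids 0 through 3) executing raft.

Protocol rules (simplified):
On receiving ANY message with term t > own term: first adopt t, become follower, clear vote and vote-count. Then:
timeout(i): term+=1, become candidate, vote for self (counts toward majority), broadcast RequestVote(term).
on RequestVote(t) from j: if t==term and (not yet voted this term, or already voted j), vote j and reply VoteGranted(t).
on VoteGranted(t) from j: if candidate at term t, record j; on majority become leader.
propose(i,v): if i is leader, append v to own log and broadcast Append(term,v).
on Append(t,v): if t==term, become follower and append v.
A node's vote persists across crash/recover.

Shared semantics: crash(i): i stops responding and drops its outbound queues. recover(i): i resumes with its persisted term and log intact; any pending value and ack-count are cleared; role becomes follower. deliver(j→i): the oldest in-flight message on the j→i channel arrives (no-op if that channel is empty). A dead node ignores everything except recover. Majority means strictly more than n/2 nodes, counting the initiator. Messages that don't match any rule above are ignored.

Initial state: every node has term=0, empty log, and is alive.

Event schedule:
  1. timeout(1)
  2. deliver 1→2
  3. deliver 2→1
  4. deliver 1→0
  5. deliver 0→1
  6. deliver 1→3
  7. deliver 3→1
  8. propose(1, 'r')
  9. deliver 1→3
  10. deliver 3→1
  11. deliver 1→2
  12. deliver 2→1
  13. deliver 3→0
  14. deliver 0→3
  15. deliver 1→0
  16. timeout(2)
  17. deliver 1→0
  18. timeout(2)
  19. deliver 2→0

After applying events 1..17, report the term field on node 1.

step 1 timeout(1): 1={cand,t=1,log=-}
step 2 deliver 1→2: 2={foll,t=1,log=-}
step 3 deliver 2→1: —
step 4 deliver 1→0: 0={foll,t=1,log=-}
step 5 deliver 0→1: 1={lead,t=1,log=-}
step 6 deliver 1→3: 3={foll,t=1,log=-}
step 7 deliver 3→1: —
step 8 propose(1,'r'): 1={lead,t=1,log=r}
step 9 deliver 1→3: 3={foll,t=1,log=r}
step 10 deliver 3→1: —
step 11 deliver 1→2: 2={foll,t=1,log=r}
step 12 deliver 2→1: —
step 13 deliver 3→0: —
step 14 deliver 0→3: —
step 15 deliver 1→0: 0={foll,t=1,log=r}
step 16 timeout(2): 2={cand,t=2,log=r}
step 17 deliver 1→0: —

1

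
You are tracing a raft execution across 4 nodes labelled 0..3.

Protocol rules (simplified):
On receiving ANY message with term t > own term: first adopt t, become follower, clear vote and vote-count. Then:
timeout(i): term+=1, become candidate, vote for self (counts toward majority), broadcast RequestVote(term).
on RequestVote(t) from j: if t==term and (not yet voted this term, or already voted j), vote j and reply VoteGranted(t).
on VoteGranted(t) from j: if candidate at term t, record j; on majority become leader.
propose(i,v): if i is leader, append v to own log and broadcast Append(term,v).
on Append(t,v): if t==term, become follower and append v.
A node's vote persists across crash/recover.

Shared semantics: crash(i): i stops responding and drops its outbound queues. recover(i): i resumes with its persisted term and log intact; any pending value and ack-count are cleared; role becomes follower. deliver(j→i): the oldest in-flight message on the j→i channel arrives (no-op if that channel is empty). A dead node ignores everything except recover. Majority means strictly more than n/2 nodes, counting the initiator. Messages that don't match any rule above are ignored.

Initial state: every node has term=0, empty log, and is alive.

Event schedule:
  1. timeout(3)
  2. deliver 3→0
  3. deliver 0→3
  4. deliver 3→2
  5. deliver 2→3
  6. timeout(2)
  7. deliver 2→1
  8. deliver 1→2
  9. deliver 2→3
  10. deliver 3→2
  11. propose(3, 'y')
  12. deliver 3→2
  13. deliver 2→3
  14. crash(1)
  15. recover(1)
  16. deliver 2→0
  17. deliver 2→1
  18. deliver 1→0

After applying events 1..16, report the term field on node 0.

[1] timeout(3) → N3(cand t1 [-])
[2] deliver 3→0 → N0(foll t1 [-])
[3] deliver 0→3 → ∅
[4] deliver 3→2 → N2(foll t1 [-])
[5] deliver 2→3 → N3(lead t1 [-])
[6] timeout(2) → N2(cand t2 [-])
[7] deliver 2→1 → N1(foll t2 [-])
[8] deliver 1→2 → ∅
[9] deliver 2→3 → N3(foll t2 [-])
[10] deliver 3→2 → N2(lead t2 [-])
[11] propose(3,'y') → ∅
[12] deliver 3→2 → ∅
[13] deliver 2→3 → ∅
[14] crash(1) → N1(✗foll t2 [-])
[15] recover(1) → N1(foll t2 [-])
[16] deliver 2→0 → N0(foll t2 [-])

2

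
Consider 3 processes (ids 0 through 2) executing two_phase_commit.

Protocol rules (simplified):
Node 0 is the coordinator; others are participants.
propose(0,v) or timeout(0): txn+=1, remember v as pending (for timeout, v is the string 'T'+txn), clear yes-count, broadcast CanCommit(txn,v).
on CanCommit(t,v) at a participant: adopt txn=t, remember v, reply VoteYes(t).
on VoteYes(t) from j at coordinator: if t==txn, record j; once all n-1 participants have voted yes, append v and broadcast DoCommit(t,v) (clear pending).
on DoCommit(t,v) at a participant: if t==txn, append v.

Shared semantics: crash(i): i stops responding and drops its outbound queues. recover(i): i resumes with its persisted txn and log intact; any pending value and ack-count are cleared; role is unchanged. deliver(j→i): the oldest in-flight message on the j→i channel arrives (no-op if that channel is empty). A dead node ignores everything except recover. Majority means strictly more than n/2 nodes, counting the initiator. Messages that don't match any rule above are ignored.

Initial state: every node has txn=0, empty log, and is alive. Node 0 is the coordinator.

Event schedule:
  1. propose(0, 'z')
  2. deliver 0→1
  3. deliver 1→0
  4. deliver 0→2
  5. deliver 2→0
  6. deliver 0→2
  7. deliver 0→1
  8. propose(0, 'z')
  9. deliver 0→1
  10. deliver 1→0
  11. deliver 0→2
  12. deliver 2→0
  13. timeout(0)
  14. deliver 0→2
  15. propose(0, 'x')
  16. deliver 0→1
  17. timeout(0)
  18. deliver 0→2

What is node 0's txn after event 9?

[1] propose(0,'z') → N0(coor t1 [-])
[2] deliver 0→1 → N1(part t1 [-])
[3] deliver 1→0 → ∅
[4] deliver 0→2 → N2(part t1 [-])
[5] deliver 2→0 → N0(coor t1 [z])
[6] deliver 0→2 → N2(part t1 [z])
[7] deliver 0→1 → N1(part t1 [z])
[8] propose(0,'z') → N0(coor t2 [z])
[9] deliver 0→1 → N1(part t2 [z])

2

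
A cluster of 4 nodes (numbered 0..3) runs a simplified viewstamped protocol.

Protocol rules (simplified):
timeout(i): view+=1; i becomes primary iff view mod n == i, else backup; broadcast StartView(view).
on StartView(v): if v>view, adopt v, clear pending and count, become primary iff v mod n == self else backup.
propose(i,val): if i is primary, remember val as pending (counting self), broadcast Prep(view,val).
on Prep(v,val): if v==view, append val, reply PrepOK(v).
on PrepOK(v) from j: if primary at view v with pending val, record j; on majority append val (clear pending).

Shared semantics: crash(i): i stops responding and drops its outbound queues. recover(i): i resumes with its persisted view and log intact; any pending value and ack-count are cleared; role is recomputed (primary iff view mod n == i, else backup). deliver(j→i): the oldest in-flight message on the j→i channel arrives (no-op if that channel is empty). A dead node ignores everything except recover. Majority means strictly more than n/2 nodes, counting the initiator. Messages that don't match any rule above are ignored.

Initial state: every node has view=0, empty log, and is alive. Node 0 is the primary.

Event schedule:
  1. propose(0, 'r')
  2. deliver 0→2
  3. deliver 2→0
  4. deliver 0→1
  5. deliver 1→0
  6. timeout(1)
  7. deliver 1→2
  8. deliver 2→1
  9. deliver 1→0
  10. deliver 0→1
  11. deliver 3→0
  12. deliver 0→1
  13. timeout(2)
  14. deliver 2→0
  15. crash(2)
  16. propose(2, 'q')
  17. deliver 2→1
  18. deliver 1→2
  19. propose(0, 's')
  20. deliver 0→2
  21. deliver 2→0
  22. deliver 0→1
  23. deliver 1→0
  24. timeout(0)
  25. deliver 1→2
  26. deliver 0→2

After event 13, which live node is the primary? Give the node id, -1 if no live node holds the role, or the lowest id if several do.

1

e1 propose(0,'r'): ·
e2 deliver 0→2: 2[back,v=0,r]
e3 deliver 2→0: ·
e4 deliver 0→1: 1[back,v=0,r]
e5 deliver 1→0: 0[prim,v=0,r]
e6 timeout(1): 1[prim,v=1,r]
e7 deliver 1→2: 2[back,v=1,r]
e8 deliver 2→1: ·
e9 deliver 1→0: 0[back,v=1,r]
e10 deliver 0→1: ·
e11 deliver 3→0: ·
e12 deliver 0→1: ·
e13 timeout(2): 2[prim,v=2,r]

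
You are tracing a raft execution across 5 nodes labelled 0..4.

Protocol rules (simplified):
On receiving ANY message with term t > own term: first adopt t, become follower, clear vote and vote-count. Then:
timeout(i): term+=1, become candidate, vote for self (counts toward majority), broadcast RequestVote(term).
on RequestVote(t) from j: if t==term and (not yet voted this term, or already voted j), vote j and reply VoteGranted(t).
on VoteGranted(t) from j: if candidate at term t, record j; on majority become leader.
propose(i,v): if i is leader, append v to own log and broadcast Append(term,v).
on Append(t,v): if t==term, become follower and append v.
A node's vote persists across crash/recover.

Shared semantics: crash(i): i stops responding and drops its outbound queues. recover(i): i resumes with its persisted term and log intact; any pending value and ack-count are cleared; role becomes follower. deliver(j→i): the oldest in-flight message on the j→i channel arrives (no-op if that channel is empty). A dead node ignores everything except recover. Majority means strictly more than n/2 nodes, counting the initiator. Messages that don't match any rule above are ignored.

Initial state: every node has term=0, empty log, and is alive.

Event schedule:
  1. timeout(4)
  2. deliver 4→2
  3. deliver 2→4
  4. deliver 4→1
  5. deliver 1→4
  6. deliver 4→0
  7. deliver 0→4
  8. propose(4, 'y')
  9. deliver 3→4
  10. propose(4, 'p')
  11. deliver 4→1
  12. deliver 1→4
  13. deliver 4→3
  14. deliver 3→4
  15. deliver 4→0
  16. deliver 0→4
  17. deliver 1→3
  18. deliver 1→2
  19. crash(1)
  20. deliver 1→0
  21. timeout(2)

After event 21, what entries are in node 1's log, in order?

step 1 timeout(4): 4={cand,t=1,log=-}
step 2 deliver 4→2: 2={foll,t=1,log=-}
step 3 deliver 2→4: —
step 4 deliver 4→1: 1={foll,t=1,log=-}
step 5 deliver 1→4: 4={lead,t=1,log=-}
step 6 deliver 4→0: 0={foll,t=1,log=-}
step 7 deliver 0→4: —
step 8 propose(4,'y'): 4={lead,t=1,log=y}
step 9 deliver 3→4: —
step 10 propose(4,'p'): 4={lead,t=1,log=y,p}
step 11 deliver 4→1: 1={foll,t=1,log=y}
step 12 deliver 1→4: —
step 13 deliver 4→3: 3={foll,t=1,log=-}
step 14 deliver 3→4: —
step 15 deliver 4→0: 0={foll,t=1,log=y}
step 16 deliver 0→4: —
step 17 deliver 1→3: —
step 18 deliver 1→2: —
step 19 crash(1): 1={✗foll,t=1,log=y}
step 20 deliver 1→0: —
step 21 timeout(2): 2={cand,t=2,log=-}

y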